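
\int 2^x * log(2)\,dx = 2^x + C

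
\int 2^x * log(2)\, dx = 2^x + C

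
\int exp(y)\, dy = exp(y) + C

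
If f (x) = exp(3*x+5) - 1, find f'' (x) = 9*exp(3*x + 5)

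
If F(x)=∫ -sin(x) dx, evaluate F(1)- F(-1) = 0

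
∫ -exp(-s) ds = exp(-s) + C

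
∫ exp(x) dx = exp(x) + C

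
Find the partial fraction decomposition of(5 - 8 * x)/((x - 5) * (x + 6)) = -53/(11*(x + 6)) - 35/(11*(x - 5))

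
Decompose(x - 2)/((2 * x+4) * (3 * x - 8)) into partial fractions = 1/(14*(3*x - 8)) + 1/(7*(x + 2))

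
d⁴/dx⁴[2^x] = 2^x*log(2)^4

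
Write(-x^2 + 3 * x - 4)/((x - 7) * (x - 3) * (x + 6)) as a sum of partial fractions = -58/(117*(x + 6)) + 1/(9*(x - 3)) - 8/(13*(x - 7))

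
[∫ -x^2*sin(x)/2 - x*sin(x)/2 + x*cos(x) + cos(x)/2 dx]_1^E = (E + exp(2))*cos(E)/2 - cos(1)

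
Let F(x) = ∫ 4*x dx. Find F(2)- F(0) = 8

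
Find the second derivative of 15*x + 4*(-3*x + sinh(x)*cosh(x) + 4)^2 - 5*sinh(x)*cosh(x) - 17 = -48*x*sinh(2*x) + 16*(cosh(2*x) - 1)^2 + 54*sinh(2*x) - 16*cosh(2*x) + 48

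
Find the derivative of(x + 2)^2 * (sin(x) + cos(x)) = -x^2*sin(x) + x^2*cos(x) - 2*x*sin(x) + 6*x*cos(x) + 8*cos(x)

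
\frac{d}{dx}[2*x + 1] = 2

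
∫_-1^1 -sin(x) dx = 0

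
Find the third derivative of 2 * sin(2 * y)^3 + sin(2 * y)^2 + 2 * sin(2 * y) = -336*sin(2*y)^2*cos(2*y) - 32*sin(4*y) + 96*cos(2*y)^3 - 16*cos(2*y)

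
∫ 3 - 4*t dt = -2*t^2 + 3*t + C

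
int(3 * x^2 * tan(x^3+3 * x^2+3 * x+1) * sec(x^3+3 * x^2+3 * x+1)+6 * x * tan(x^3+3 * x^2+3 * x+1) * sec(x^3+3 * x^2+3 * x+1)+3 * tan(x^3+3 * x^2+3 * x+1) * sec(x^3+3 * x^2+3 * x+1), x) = sec((x + 1)^3) + C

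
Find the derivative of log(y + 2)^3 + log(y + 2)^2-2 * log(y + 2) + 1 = (3*log(y + 2)^2 + 2*log(y + 2) - 2)/(y + 2)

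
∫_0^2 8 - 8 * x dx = 0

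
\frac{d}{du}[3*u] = 3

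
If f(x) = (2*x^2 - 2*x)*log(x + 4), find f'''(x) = (4*x^2 + 50*x + 216)/(x^3 + 12*x^2 + 48*x + 64)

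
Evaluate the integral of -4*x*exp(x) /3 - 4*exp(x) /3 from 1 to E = -4*exp(1 + E)/3 + 4*E/3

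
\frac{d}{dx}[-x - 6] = -1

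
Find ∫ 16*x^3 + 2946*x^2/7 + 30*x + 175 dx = 4*x^4 + 982*x^3/7 + 15*x^2 + 175*x + C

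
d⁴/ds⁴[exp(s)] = exp(s)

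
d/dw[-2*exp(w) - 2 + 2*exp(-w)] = (-2*exp(2*w) - 2)*exp(-w)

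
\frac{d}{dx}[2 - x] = -1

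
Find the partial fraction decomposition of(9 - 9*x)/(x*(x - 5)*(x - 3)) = 3/(x - 3) - 18/(5*(x - 5)) + 3/(5*x)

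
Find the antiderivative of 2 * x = x^2 + C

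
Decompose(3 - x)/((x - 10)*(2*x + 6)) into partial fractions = -3/(13*(x + 3)) - 7/(26*(x - 10))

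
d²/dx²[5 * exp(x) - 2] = 5*exp(x)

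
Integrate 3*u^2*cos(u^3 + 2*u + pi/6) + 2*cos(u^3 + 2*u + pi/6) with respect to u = sin(u^3 + 2*u + pi/6) + C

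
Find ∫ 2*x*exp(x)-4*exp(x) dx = 2*(x - 3)*exp(x) + C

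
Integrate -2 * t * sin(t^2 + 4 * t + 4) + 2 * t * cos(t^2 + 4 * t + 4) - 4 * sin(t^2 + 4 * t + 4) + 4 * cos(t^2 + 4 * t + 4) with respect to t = sin((t + 2)^2) + cos((t + 2)^2) + C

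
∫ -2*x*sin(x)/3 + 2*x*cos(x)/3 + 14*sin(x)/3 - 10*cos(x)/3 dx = 2*sqrt(2)*(x - 6)*sin(x + pi/4)/3 + C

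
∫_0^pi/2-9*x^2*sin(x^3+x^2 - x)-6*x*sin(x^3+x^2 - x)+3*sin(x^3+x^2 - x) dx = -3 + 3*sin(pi^2*(2 + pi)/8)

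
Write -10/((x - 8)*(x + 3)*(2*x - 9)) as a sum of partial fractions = 8/(21*(2*x - 9)) - 2/(33*(x + 3)) - 10/(77*(x - 8))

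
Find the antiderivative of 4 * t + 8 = 2*t^2 + 8*t + C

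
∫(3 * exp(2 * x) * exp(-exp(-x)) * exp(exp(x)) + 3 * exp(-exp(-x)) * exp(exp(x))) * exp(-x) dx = 3*exp(2*sinh(x)) + C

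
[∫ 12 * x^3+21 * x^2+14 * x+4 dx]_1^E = -21 + (4 + 3*E)*(E + exp(2) + exp(3))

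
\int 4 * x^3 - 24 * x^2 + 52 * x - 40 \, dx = x^4 - 8*x^3 + 26*x^2 - 40*x + C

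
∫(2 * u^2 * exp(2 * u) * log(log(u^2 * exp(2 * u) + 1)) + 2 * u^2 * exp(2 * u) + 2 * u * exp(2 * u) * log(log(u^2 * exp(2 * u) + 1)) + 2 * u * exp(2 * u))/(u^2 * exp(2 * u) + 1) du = log(u^2*exp(2*u) + 1)*log(log(u^2*exp(2*u) + 1)) + C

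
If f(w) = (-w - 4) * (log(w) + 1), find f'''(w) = (w - 8)/w^3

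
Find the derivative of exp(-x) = -exp(-x)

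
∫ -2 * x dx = -x^2 + C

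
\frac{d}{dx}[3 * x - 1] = 3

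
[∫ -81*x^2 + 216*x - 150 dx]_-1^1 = -354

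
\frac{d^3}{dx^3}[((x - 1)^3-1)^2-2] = 120*x^3 - 360*x^2 + 360*x - 132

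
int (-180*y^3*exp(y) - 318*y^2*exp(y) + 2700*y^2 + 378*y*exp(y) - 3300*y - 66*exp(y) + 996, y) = -3*(-14*y + 15*(2*y - 1)^2 + 7)*(y*exp(y) - 5*y + 3) + C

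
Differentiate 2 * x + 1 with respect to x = 2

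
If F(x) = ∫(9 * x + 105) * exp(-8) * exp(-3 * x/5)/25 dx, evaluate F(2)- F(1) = -46*exp(-46/5)/5 + 43*exp(-43/5)/5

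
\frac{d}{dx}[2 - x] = -1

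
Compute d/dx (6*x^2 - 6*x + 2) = 12*x - 6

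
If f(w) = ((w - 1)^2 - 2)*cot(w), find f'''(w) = -6*w^2*cot(w)^4 - 8*w^2*cot(w)^2 - 2*w^2 + 12*w*cot(w)^4 + 12*w*cot(w)^3 + 16*w*cot(w)^2 + 12*w*cot(w) + 4*w + 6*cot(w)^4 - 12*cot(w)^3 + 2*cot(w)^2 - 12*cot(w) - 4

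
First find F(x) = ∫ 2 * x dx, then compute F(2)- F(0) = 4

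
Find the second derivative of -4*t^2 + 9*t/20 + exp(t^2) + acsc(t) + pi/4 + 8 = (4*t^7*exp(t^2) - 6*t^5*exp(t^2) - 8*t^5 + 16*t^3 + 2*t^2*sqrt(1 - 1/t^2) + 2*t*exp(t^2) - 8*t - sqrt(1 - 1/t^2))/(t^5 - 2*t^3 + t)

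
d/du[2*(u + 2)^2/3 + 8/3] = 4*u/3 + 8/3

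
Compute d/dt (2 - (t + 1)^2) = -2*t - 2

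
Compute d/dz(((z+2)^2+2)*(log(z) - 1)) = (2*z^2*log(z) - z^2 + 4*z*log(z) + 6)/z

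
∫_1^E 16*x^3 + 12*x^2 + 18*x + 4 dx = -25 + (2 + E + 2*exp(2))^2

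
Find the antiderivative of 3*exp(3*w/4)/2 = 2*exp(3*w/4) + C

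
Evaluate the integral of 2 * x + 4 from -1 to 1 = 8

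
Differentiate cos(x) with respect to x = -sin(x)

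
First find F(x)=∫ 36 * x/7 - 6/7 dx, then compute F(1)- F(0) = 12/7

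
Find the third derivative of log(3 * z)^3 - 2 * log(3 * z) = (6*log(z)^2 - 18*log(z) + 12*log(3)*log(z) - 18*log(3) + 2 + 6*log(3)^2)/z^3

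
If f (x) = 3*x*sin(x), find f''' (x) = -3*x*cos(x) - 9*sin(x)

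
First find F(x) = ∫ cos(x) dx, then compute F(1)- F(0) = sin(1)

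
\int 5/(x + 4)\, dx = 5*log(x + 4) + C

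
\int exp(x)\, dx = exp(x) + C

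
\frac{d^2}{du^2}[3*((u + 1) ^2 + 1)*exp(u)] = 3*u^2*exp(u) + 18*u*exp(u) + 24*exp(u)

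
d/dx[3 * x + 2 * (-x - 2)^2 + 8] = 4*x + 11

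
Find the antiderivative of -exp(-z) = exp(-z) + C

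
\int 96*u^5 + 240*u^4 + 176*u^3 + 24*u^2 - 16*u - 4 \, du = 16*u^6 + 48*u^5 + 44*u^4 + 8*u^3 - 8*u^2 - 4*u + C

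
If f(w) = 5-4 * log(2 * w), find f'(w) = -4/w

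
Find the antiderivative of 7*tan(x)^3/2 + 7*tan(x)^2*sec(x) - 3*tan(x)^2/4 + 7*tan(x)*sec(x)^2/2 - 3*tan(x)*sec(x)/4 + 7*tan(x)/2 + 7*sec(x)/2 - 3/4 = 7*(tan(x) + sec(x))^2/4 - 3*tan(x)/4 - 3*sec(x)/4 + C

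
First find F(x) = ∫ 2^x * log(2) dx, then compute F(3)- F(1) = 6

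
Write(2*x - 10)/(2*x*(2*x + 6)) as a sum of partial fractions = 4/(3*(x + 3)) - 5/(6*x)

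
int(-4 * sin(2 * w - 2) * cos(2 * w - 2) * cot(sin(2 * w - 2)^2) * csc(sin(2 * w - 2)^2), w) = csc(sin(2*w - 2)^2) + C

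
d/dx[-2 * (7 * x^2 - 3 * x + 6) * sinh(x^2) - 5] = -28*x^3*cosh(x^2) + 12*x^2*cosh(x^2) - 28*x*sinh(x^2) - 24*x*cosh(x^2) + 6*sinh(x^2)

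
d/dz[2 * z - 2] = 2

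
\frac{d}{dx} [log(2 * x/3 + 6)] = 1/(x + 9)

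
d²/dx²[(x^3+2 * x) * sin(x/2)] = -x^3*sin(x/2)/4 + 3*x^2*cos(x/2) + 11*x*sin(x/2)/2 + 2*cos(x/2)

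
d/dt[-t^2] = -2*t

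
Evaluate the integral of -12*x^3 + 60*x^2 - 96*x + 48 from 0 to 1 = 17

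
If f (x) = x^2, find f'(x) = 2*x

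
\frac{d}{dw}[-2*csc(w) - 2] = 2*cot(w)*csc(w)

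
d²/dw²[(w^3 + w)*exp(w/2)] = w^3*exp(w/2)/4 + 3*w^2*exp(w/2) + 25*w*exp(w/2)/4 + exp(w/2)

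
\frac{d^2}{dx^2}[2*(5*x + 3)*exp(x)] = 10*x*exp(x) + 26*exp(x)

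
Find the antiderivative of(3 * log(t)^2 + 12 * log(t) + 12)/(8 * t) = (log(t) + 2)^3/8 + C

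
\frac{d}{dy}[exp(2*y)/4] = exp(2*y)/2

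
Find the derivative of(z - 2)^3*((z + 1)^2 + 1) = 5*z^4 - 16*z^3 + 6*z^2 + 8*z + 8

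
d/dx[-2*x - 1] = -2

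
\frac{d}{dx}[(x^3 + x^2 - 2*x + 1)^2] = 6*x^5 + 10*x^4 - 12*x^3 - 6*x^2 + 12*x - 4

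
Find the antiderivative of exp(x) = exp(x) + C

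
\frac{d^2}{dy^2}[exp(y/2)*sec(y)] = (sin(y)/cos(y) - 3/4 + 2/cos(y)^2)*exp(y/2)/cos(y)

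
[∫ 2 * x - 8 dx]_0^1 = -7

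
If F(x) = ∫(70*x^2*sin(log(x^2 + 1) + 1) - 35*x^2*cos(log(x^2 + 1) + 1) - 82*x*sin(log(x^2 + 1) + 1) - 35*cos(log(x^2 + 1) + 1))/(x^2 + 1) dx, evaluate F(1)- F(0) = -41*cos(1) + 6*cos(log(2) + 1)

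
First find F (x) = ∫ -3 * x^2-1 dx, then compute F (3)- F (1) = -28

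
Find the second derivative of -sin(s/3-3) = sin(s/3 - 3)/9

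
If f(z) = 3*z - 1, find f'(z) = 3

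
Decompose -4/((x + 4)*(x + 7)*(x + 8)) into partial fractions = -1/(x + 8) + 4/(3*(x + 7)) - 1/(3*(x + 4))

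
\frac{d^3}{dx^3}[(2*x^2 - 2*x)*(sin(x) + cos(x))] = -2*sqrt(2)*x^2*cos(x + pi/4) - 14*x*sin(x) - 10*x*cos(x) - 6*sin(x) + 18*cos(x)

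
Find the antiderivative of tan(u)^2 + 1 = tan(u) + C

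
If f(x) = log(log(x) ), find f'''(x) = (2*log(x)^2 + 3*log(x) + 2)/(x^3*log(x)^3)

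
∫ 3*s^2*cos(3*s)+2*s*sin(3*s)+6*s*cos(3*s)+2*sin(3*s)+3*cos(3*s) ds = (s + 1)^2*sin(3*s) + C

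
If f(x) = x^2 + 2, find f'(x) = 2*x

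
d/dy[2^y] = 2^y*log(2)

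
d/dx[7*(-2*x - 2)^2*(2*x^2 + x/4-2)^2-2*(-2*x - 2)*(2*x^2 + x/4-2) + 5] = 672*x^5 + 1260*x^4 - 217*x^3 - 2619*x^2/2 - 629*x/2 + 189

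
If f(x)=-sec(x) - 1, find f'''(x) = (1 - 6/cos(x)^2)*sin(x)/cos(x)^2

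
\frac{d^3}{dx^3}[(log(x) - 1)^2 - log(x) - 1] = (4*log(x) - 12)/x^3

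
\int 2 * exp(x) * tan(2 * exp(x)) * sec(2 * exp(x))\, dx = sec(2*exp(x)) + C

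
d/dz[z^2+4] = 2*z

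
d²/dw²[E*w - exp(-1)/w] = -2*exp(-1)/w^3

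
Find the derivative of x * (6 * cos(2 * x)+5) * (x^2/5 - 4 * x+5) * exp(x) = (-12*x^3*sin(2*x)/5 + 6*x^3*cos(2*x)/5 + x^3 + 48*x^2*sin(2*x) - 102*x^2*cos(2*x)/5 - 17*x^2 - 60*x*sin(2*x) - 18*x*cos(2*x) - 15*x + 30*cos(2*x) + 25)*exp(x)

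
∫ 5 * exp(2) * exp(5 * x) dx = exp(5*x + 2) + C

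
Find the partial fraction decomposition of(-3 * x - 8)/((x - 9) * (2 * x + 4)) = 1/(11*(x + 2)) - 35/(22*(x - 9))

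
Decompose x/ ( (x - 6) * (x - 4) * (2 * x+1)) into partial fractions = -2/(117*(2*x + 1)) - 2/(9*(x - 4)) + 3/(13*(x - 6))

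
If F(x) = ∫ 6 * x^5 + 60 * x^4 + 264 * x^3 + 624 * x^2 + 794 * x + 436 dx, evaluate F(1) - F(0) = 1120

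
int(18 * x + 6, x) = 9*x^2 + 6*x + C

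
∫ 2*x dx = x^2 + C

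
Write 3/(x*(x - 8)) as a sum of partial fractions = 3/(8*(x - 8)) - 3/(8*x)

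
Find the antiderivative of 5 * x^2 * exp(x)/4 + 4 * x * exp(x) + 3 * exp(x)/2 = x*(5*x + 6)*exp(x)/4 + C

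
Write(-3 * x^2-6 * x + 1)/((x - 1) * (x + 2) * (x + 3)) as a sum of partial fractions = -2/(x + 3) - 1/(3*(x + 2)) - 2/(3*(x - 1))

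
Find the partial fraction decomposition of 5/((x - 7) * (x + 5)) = -5/(12*(x + 5)) + 5/(12*(x - 7))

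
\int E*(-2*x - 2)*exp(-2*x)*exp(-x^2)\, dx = exp(-x^2 - 2*x + 1) + C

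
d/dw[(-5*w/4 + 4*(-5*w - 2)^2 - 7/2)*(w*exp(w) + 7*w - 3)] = 100*w^3*exp(w) + 1515*w^2*exp(w)/4 + 2100*w^2 + 170*w*exp(w) + 1005*w/2 + 25*exp(w)/2 - 595/4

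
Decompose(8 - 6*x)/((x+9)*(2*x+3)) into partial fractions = 34/(15*(2*x + 3)) - 62/(15*(x + 9))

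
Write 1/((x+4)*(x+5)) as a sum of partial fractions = -1/(x + 5) + 1/(x + 4)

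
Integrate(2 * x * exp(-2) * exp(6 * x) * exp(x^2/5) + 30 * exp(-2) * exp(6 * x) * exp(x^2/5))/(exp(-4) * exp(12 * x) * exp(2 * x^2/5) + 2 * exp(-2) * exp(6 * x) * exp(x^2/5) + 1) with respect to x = 5*exp(x^2/5 + 6*x - 2)/(exp(x^2/5 + 6*x - 2) + 1) + C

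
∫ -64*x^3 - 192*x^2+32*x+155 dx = -16*x^4 - 64*x^3 + 16*x^2 + 155*x + C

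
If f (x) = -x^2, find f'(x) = -2*x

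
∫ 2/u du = 2*log(3*u) + C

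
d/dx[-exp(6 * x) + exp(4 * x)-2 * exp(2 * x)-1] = -6*exp(6*x) + 4*exp(4*x) - 4*exp(2*x)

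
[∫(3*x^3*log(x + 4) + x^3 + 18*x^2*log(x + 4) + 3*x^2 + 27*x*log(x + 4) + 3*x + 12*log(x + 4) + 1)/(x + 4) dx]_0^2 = -log(4) + 27*log(6)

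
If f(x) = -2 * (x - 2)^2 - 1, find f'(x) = 8 - 4*x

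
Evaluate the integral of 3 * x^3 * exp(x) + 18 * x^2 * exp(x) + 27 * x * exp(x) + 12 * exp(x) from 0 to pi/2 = -3 + 3*(1 + pi/2)^3*exp(pi/2)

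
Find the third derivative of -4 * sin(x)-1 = 4*cos(x)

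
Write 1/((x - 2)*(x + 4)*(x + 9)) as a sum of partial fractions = 1/(55*(x + 9)) - 1/(30*(x + 4)) + 1/(66*(x - 2))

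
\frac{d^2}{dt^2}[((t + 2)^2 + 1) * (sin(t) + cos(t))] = -t^2*sin(t) - t^2*cos(t) - 8*t*sin(t) - 11*sin(t) + 5*cos(t)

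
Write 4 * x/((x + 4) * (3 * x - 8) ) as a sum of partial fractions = 8/(5*(3*x - 8)) + 4/(5*(x + 4))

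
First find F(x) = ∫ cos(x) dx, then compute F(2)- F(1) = -sin(1) + sin(2)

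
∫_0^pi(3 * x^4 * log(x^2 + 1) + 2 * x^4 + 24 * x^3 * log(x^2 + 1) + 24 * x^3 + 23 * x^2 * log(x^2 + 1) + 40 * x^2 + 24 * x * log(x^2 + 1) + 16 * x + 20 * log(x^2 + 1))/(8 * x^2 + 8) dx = (2 + pi^3/4 + 5*pi + 3*pi^2)*log(1 + pi^2)/2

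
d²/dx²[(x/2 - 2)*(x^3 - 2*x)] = 6*x^2 - 12*x - 2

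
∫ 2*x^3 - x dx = x^4/2 - x^2/2 + C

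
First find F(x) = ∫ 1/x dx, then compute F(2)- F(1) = -log(10) + log(20)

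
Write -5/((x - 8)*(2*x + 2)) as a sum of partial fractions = 5/(18*(x + 1)) - 5/(18*(x - 8))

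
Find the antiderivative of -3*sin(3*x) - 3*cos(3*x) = sqrt(2)*cos(3*x + pi/4) + C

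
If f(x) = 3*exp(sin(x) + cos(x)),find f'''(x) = 3*(-sqrt(2)*sin(3*x + pi/4)/2 - 3*cos(2*x) + sqrt(2)*cos(x + pi/4)/2)*exp(sin(x))*exp(cos(x))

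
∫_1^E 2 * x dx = -1 + exp(2)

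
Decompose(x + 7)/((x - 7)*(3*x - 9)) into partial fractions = -5/(6*(x - 3)) + 7/(6*(x - 7))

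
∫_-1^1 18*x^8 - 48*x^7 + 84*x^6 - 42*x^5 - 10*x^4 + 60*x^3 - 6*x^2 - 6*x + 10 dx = 40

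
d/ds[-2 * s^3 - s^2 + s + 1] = -6*s^2 - 2*s + 1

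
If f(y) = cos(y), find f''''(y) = cos(y)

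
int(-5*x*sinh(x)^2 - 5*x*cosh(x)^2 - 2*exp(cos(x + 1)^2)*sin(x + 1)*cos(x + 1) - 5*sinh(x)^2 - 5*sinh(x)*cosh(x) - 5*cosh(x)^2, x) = -5*(x + 1)*sinh(2*x)/2 + exp(cos(x + 1)^2) + C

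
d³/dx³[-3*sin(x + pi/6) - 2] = 3*cos(x + pi/6)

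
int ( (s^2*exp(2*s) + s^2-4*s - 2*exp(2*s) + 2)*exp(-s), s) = 2*s*(s - 2)*sinh(s) + C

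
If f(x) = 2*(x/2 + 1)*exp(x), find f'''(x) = x*exp(x) + 5*exp(x)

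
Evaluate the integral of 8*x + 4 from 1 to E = -9 + (1 + 2*E)^2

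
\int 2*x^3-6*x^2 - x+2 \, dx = x^4/2 - 2*x^3 - x^2/2 + 2*x + C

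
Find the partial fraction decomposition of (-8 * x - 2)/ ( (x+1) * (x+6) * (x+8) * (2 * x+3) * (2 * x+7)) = 52/(225*(2*x + 7)) - 20/(117*(2*x + 3)) + 31/(819*(x + 8)) - 23/(225*(x + 6)) + 6/(175*(x + 1))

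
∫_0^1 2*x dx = 1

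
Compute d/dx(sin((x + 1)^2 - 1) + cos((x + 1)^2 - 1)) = -2*x*sin(x*(x + 2)) + 2*x*cos(x*(x + 2)) - 2*sin(x*(x + 2)) + 2*cos(x*(x + 2))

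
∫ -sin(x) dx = cos(x) + C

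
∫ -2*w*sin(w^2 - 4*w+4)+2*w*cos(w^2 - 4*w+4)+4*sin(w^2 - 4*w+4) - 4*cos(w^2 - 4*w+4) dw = sin((w - 2)^2) + cos((w - 2)^2) + C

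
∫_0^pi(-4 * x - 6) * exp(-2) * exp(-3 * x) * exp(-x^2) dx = -2*exp(-2) + 2*exp(-pi^2 - 3*pi - 2)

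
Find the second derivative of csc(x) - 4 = (-1 + 2/sin(x)^2)/sin(x)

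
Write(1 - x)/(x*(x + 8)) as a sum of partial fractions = -9/(8*(x + 8)) + 1/(8*x)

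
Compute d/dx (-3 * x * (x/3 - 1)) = 3 - 2*x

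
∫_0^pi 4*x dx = 2*pi^2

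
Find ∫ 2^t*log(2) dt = 2^t + C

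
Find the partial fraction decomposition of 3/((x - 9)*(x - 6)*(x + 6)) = 1/(60*(x + 6)) - 1/(12*(x - 6)) + 1/(15*(x - 9))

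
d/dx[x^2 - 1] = 2*x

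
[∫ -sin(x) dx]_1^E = cos(E) - cos(1)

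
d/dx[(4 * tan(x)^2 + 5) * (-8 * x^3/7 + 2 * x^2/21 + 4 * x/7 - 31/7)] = -64*x^3*sin(x)/(7*cos(x)^3) + 16*x^2*sin(x)/(21*cos(x)^3) - 24*x^2/7 - 96*x^2/(7*cos(x)^2) + 32*x*sin(x)/(7*cos(x)^3) + 4*x/21 + 16*x/(21*cos(x)^2) - 248*sin(x)/(7*cos(x)^3) + 4/7 + 16/(7*cos(x)^2)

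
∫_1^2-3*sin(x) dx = -3*cos(1) + 3*cos(2)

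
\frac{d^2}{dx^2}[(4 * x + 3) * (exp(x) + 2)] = 4*x*exp(x) + 11*exp(x)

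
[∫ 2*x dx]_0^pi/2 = pi^2/4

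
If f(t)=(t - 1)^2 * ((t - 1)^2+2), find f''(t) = 12*t^2 - 24*t + 16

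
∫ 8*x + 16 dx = 4*x^2 + 16*x + C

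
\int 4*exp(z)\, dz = 4*exp(z) + C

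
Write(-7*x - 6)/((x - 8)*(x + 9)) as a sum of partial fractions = -57/(17*(x + 9)) - 62/(17*(x - 8))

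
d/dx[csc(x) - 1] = -cot(x)*csc(x)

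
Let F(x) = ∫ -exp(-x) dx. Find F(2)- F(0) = -1 + exp(-2)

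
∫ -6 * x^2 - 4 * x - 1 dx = -2*x^3 - 2*x^2 - x + C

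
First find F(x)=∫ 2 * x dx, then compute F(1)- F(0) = 1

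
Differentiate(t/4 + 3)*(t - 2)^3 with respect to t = t^3 + 9*t^2/2 - 30*t + 34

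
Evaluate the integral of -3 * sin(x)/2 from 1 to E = 3*cos(E)/2 - 3*cos(1)/2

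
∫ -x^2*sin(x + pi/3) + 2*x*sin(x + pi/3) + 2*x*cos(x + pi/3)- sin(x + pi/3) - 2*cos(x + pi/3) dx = (x - 1)^2*cos(x + pi/3) + C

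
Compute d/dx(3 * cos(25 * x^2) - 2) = -150*x*sin(25*x^2)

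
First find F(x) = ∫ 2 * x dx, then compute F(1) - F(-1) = 0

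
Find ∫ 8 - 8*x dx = -4*x^2 + 8*x + C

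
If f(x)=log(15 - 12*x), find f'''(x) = 128/(64*x^3 - 240*x^2 + 300*x - 125)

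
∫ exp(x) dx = exp(x) + C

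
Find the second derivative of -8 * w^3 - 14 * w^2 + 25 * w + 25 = -48*w - 28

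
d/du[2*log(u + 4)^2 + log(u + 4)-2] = (4*log(u + 4) + 1)/(u + 4)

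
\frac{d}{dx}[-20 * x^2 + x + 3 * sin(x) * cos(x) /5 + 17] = -40*x + 3*cos(2*x)/5 + 1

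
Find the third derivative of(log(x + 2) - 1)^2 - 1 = (4*log(x + 2) - 10)/(x^3 + 6*x^2 + 12*x + 8)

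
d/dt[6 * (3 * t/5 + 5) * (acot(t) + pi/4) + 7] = (36*t^2*acot(t) + 9*pi*t^2 - 36*t + 36*acot(t) - 300 + 9*pi)/(10*t^2 + 10)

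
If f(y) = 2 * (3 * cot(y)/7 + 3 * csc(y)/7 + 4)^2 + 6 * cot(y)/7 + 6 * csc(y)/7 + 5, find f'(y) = -18*(21*cos(y) + 21 + 2*cos(y)^2/sin(y) + 4*cos(y)/sin(y) + 2/sin(y))/(49*sin(y)^2)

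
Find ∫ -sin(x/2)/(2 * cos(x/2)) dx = log(2*cos(x/2)) + C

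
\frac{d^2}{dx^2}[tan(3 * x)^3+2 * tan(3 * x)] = 108*tan(3*x)^5 + 198*tan(3*x)^3 + 90*tan(3*x)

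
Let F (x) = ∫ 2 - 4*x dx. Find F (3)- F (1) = -12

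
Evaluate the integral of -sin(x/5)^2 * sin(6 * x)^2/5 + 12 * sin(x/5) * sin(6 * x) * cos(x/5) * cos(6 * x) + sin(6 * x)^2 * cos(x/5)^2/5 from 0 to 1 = sin(1/5)*sin(6)^2*cos(1/5)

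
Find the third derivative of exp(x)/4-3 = exp(x)/4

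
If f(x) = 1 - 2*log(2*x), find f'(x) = -2/x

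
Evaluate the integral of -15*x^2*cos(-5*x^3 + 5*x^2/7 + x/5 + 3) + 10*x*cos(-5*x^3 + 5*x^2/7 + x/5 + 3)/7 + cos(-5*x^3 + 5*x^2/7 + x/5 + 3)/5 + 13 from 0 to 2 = -sin(1181/35) - sin(3) + 26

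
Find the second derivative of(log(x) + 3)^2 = (-2*log(x) - 4)/x^2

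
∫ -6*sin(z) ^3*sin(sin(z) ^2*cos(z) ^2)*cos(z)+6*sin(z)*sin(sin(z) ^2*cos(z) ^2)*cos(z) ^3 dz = -3*cos((cos(4*z) - 1)/8) + C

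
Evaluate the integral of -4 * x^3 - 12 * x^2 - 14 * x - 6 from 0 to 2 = -88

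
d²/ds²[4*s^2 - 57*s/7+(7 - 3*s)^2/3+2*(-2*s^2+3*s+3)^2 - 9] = 96*s^2 - 144*s + 2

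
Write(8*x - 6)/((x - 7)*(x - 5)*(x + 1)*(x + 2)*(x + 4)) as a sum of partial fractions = -19/(297*(x + 4)) + 11/(63*(x + 2)) - 7/(72*(x + 1)) - 17/(378*(x - 5)) + 25/(792*(x - 7))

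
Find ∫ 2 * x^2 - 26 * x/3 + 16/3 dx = 2*x^3/3 - 13*x^2/3 + 16*x/3 + C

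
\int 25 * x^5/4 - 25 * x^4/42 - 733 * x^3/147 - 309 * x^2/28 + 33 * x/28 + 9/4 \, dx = 25*x^6/24 - 5*x^5/42 - 733*x^4/588 - 103*x^3/28 + 33*x^2/56 + 9*x/4 + C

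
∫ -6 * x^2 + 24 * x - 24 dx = -2*x^3 + 12*x^2 - 24*x + C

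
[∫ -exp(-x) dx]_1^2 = -exp(-1) + exp(-2)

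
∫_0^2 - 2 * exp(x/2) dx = 4 - 4*E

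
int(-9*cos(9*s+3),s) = -sin(9*s + 3) + C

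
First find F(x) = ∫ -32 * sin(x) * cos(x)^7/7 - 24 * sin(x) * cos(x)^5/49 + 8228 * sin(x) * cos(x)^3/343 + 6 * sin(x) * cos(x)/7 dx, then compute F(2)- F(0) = (-797*sin(2)^2 - 812*sin(2)^4 + 196*sin(2)^6 + 3393)*sin(2)^2/343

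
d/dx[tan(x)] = cos(x)^(-2)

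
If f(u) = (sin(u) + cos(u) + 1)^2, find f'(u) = 2*cos(2*u) + 2*sqrt(2)*cos(u + pi/4)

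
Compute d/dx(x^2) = 2*x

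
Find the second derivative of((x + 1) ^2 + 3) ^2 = 12*x^2 + 24*x + 24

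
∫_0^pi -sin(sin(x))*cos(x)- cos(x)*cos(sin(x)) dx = 0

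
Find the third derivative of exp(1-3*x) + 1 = -27*exp(1 - 3*x)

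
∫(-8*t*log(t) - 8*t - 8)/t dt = -8*(t + 1)*log(t) + C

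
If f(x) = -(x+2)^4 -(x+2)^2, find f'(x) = -4*x^3 - 24*x^2 - 50*x - 36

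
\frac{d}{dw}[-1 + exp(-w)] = -exp(-w)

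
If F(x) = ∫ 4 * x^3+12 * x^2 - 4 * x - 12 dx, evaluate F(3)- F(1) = 144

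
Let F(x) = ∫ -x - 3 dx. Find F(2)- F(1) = -9/2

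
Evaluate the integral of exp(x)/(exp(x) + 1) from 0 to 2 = -log(4) + log(2 + 2*exp(2))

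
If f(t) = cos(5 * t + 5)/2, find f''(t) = -25*cos(5*t + 5)/2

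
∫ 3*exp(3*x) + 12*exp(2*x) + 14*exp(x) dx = (exp(x) + 2)^3 + 2*exp(x) + C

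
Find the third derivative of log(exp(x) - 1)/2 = (exp(2*x) + exp(x))/(2*exp(3*x) - 6*exp(2*x) + 6*exp(x) - 2)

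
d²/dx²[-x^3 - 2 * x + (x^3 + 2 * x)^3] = 72*x^7 + 252*x^5 + 240*x^3 + 42*x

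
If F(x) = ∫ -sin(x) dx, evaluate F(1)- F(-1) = 0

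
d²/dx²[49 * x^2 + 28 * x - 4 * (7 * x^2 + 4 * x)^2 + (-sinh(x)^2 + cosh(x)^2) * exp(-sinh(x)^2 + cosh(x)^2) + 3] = -2352*x^2 - 1344*x - 30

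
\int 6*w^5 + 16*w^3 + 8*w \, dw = w^6 + 4*w^4 + 4*w^2 + C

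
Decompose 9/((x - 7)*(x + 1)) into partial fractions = -9/(8*(x + 1)) + 9/(8*(x - 7))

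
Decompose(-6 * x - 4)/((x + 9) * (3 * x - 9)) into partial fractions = -25/(18*(x + 9)) - 11/(18*(x - 3))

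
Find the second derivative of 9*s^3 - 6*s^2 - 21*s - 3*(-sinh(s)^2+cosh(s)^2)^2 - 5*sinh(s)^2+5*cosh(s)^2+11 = 54*s - 12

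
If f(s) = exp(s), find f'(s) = exp(s)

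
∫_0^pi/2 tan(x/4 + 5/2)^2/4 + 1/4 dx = tan(pi/8 + 5/2) - tan(5/2)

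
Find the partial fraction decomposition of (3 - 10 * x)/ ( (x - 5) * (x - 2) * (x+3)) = 33/(40*(x + 3)) + 17/(15*(x - 2)) - 47/(24*(x - 5))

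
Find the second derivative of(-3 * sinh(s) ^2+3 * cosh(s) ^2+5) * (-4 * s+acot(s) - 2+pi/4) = 16*s/(s^4 + 2*s^2 + 1)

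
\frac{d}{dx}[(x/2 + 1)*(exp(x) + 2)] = x*exp(x)/2 + 3*exp(x)/2 + 1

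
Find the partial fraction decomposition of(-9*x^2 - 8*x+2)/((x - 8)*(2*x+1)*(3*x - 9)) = 5/(119*(2*x + 1)) + 103/(105*(x - 3)) - 638/(255*(x - 8))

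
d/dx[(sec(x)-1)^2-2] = 2*(-1 + 1/cos(x))*sin(x)/cos(x)^2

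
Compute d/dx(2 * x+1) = 2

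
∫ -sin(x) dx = cos(x) + C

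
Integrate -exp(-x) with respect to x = exp(-x) + C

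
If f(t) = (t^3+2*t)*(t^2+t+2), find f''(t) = 20*t^3 + 12*t^2 + 24*t + 4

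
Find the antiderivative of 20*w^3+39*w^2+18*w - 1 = 5*w^4 + 13*w^3 + 9*w^2 - w + C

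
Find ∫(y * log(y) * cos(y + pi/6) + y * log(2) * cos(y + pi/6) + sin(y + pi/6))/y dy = log(2*y)*sin(y + pi/6) + C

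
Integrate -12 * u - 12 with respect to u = -6*u^2 - 12*u + C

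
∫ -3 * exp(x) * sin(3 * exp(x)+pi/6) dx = cos(3*exp(x) + pi/6) + C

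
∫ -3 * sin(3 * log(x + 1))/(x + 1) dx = cos(3*log(x + 1)) + C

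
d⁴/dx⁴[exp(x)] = exp(x)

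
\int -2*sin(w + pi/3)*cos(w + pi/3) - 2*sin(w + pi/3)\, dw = (cos(w + pi/3) + 1)^2 + C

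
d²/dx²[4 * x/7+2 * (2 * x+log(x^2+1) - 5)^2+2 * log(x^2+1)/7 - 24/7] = (112*x^4 + 112*x^3 - 56*x^2*log(x^2 + 1) + 612*x^2 + 336*x + 56*log(x^2 + 1) - 164)/(7*x^4 + 14*x^2 + 7)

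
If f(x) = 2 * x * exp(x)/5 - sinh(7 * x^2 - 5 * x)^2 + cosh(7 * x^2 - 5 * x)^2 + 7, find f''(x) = 2*x*exp(x)/5 + 4*exp(x)/5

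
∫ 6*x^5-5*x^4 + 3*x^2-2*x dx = x^6 - x^5 + x^3 - x^2 + C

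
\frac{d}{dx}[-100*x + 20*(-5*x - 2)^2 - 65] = 1000*x + 300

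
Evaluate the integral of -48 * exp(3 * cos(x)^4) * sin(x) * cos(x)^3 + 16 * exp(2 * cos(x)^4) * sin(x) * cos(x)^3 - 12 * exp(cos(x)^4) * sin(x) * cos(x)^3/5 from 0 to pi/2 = -4*exp(3) - 3*E/5 + 13/5 + 2*exp(2)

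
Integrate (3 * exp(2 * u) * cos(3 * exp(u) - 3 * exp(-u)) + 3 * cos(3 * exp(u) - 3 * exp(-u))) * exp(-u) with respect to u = sin(6*sinh(u)) + C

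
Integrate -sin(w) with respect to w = cos(w) + C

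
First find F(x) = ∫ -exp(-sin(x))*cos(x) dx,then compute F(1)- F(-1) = -exp(sin(1)) + exp(-sin(1))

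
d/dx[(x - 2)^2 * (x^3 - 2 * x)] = 5*x^4 - 16*x^3 + 6*x^2 + 16*x - 8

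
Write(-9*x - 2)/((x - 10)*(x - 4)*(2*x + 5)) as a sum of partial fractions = 82/(325*(2*x + 5)) + 19/(39*(x - 4)) - 46/(75*(x - 10))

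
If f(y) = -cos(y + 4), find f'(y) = sin(y + 4)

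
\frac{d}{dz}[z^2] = 2*z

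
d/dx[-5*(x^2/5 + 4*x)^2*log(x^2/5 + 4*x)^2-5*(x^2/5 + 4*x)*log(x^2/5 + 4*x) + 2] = -4*x^3*log(x^2/5 + 4*x)^2/5 - 4*x^3*log(x^2/5 + 4*x)/5 - 24*x^2*log(x^2/5 + 4*x)^2 - 24*x^2*log(x^2/5 + 4*x) - 160*x*log(x^2/5 + 4*x)^2 - 162*x*log(x^2/5 + 4*x) - 2*x - 20*log(x^2/5 + 4*x) - 20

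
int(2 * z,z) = z^2 + C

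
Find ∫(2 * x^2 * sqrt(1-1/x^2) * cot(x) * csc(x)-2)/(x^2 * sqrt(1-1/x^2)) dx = -2*asec(x) - 2/sin(x) + C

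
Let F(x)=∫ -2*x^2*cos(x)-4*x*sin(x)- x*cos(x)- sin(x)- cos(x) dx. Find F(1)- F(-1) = -6*sin(1)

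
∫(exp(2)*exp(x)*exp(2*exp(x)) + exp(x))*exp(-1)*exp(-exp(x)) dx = 2*sinh(exp(x) + 1) + C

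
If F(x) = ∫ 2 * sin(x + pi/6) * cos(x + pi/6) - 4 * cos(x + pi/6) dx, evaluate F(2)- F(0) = -9/4 + (-2 + sin(pi/6 + 2))^2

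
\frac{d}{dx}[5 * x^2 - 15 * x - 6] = 10*x - 15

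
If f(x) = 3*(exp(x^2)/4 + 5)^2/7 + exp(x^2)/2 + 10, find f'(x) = 3*x*exp(2*x^2)/28 + 22*x*exp(x^2)/7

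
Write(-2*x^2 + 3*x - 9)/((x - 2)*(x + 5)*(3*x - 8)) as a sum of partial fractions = -137/(46*(3*x - 8)) - 74/(161*(x + 5)) + 11/(14*(x - 2))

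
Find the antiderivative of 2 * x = x^2 + C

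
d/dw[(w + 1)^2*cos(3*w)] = -3*w^2*sin(3*w) - 6*w*sin(3*w) + 2*w*cos(3*w) - 3*sin(3*w) + 2*cos(3*w)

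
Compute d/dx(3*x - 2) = 3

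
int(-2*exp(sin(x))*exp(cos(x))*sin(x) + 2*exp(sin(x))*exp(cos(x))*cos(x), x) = 2*exp(sqrt(2)*sin(x + pi/4)) + C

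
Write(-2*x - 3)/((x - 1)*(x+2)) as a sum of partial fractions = -1/(3*(x + 2)) - 5/(3*(x - 1))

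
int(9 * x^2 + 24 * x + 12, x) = 3*x^3 + 12*x^2 + 12*x + C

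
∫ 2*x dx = x^2 + C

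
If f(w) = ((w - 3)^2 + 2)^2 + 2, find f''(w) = 12*w^2 - 72*w + 116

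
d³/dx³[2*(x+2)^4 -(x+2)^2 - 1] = 48*x + 96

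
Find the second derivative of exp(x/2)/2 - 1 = exp(x/2)/8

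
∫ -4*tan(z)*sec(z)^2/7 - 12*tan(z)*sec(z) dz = 2*(-sec(z) - 42)*sec(z)/7 + C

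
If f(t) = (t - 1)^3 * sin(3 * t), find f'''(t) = -27*t^3*cos(3*t) + 81*sqrt(2)*t^2*cos(3*t + pi/4) + 162*t*sin(3*t) - 27*t*cos(3*t) - 75*sin(3*t) - 27*cos(3*t)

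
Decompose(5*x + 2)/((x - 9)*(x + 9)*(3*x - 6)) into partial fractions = -43/(594*(x + 9)) - 4/(77*(x - 2)) + 47/(378*(x - 9))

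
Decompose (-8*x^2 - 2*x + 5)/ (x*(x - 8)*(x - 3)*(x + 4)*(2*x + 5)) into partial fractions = 128/(693*(2*x + 5)) - 115/(1008*(x + 4)) + 73/(1155*(x - 3)) - 523/(10080*(x - 8)) + 1/(96*x)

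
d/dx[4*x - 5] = 4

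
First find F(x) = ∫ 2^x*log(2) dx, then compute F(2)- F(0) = 3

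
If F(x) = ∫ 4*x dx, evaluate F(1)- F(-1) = 0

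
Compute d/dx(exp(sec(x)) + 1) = exp(sec(x))*tan(x)*sec(x)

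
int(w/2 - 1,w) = w^2/4 - w + C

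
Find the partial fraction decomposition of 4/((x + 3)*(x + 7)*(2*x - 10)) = 1/(24*(x + 7)) - 1/(16*(x + 3)) + 1/(48*(x - 5))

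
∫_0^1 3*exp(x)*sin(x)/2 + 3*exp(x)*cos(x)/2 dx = 3*E*sin(1)/2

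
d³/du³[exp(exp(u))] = exp(u + exp(u)) + 3*exp(2*u + exp(u)) + exp(3*u + exp(u))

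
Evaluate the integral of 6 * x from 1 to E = -3 + 3*exp(2)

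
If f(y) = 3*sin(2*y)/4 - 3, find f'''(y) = -6*cos(2*y)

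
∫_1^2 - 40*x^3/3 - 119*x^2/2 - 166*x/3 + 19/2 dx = -787/3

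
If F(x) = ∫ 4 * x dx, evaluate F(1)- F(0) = 2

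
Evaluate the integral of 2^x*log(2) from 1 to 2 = 2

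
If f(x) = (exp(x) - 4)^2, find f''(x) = 4*exp(2*x) - 8*exp(x)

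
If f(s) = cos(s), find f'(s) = -sin(s)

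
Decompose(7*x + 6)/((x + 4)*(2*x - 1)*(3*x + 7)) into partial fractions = 93/(85*(3*x + 7)) + 38/(153*(2*x - 1)) - 22/(45*(x + 4))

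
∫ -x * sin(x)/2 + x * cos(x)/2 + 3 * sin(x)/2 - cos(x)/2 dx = sqrt(2)*(x - 2)*sin(x + pi/4)/2 + C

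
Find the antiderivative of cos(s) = sin(s) + C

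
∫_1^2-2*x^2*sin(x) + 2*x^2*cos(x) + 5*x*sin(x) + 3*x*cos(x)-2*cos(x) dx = 5*cos(2) + 5*sin(2)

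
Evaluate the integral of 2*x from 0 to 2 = 4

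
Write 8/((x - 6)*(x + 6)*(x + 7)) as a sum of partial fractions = 8/(13*(x + 7)) - 2/(3*(x + 6)) + 2/(39*(x - 6))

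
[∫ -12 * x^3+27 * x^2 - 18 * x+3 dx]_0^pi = -3*pi*(-1 + pi)^3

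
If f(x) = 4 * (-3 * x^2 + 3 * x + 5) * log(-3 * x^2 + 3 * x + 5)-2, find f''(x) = (-72*x^2*log(-3*x^2 + 3*x + 5) - 216*x^2 + 72*x*log(-3*x^2 + 3*x + 5) + 216*x + 120*log(-3*x^2 + 3*x + 5) + 84)/(3*x^2 - 3*x - 5)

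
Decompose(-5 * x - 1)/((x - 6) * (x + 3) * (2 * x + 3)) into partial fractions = -26/(45*(2*x + 3)) + 14/(27*(x + 3)) - 31/(135*(x - 6))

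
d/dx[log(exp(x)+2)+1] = exp(x)/(exp(x) + 2)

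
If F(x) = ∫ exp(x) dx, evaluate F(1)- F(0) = -1 + E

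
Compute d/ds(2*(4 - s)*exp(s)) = -2*s*exp(s) + 6*exp(s)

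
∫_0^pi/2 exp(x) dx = -1 + exp(pi/2)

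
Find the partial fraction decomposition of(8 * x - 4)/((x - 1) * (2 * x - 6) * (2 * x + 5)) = -48/(77*(2*x + 5)) - 1/(7*(x - 1)) + 5/(11*(x - 3))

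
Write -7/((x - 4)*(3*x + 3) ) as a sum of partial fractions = 7/(15*(x + 1)) - 7/(15*(x - 4))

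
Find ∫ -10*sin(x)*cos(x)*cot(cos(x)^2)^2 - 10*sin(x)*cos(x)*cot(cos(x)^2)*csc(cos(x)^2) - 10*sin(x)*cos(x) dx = -5*cot(cos(x)^2) - 5*csc(cos(x)^2) + C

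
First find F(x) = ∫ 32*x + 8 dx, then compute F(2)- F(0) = 80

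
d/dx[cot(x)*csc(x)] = 1/sin(x) - 2/sin(x)^3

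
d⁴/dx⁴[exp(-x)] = exp(-x)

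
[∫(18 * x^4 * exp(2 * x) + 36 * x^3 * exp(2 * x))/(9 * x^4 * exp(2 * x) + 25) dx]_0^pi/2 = log(1 + 9*pi^4*exp(pi)/400)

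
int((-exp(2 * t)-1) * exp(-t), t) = -2*sinh(t) + C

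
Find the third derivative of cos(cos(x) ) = -(sin(x)^2*sin(cos(x)) + sin(cos(x)) + 3*cos(x)*cos(cos(x)))*sin(x)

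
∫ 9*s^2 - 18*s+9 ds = 3*s^3 - 9*s^2 + 9*s + C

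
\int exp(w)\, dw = exp(w) + C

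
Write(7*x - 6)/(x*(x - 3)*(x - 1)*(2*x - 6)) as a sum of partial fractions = 1/(8*(x - 1)) - 11/(24*(x - 3)) + 5/(4*(x - 3)^2) + 1/(3*x)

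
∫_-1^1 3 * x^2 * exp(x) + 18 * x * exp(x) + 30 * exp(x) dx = -9*exp(-1) + 33*E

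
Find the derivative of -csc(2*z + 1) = 2*cot(2*z + 1)*csc(2*z + 1)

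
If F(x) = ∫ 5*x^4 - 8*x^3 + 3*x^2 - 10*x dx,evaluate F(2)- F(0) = -12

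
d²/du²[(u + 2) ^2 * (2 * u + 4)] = 12*u + 24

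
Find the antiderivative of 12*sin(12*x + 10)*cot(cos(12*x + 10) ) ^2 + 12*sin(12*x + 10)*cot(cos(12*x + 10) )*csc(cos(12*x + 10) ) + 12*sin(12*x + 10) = cot(cos(12*x + 10)) + csc(cos(12*x + 10)) + C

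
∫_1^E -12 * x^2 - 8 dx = -4*exp(3) - 8*E + 12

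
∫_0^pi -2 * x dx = -pi^2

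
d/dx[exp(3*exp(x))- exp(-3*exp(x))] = (3*exp(x) + 3*exp(x + 6*exp(x)))*exp(-3*exp(x))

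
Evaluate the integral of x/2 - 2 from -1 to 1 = -4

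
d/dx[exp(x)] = exp(x)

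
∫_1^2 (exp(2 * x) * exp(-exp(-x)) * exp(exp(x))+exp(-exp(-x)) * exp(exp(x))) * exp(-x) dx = -exp(E - exp(-1)) + exp(-exp(-2) + exp(2))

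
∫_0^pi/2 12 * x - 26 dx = -75/2 + 3*(-5 + pi)^2/2 + 2*pi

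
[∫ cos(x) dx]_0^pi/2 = 1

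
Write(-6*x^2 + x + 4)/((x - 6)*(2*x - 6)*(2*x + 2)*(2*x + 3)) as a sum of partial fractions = 22/(135*(2*x + 3)) - 3/(112*(x + 1)) + 47/(432*(x - 3)) - 103/(630*(x - 6))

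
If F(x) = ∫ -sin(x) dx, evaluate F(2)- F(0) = -1 + cos(2)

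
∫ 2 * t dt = t^2 + C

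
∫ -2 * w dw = -w^2 + C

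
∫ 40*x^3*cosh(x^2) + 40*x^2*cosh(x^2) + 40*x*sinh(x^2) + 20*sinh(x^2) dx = 20*x*(x + 1)*sinh(x^2) + C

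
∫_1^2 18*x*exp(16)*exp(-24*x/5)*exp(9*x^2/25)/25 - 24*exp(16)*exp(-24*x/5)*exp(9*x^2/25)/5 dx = -exp(289/25) + exp(196/25)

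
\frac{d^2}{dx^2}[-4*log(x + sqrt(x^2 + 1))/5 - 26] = (8*x^3 + 8*x^2*sqrt(x^2 + 1) + 4*x)/(10*x^5 + 10*x^4*sqrt(x^2 + 1) + 20*x^3 + 15*x^2*sqrt(x^2 + 1) + 10*x + 5*sqrt(x^2 + 1))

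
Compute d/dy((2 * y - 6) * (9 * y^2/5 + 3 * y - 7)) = 54*y^2/5 - 48*y/5 - 32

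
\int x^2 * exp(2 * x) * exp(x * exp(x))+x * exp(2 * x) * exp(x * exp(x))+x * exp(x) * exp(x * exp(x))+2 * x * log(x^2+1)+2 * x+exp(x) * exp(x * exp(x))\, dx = x*exp(x*(exp(x) + 1)) + (x^2 + 1)*log(x^2 + 1) + C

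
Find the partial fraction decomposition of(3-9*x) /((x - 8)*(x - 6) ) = 51/(2*(x - 6)) - 69/(2*(x - 8))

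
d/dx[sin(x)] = cos(x)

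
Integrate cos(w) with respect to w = sin(w) + C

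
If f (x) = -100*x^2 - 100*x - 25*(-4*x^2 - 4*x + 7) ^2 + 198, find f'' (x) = -4800*x^2 - 4800*x + 1800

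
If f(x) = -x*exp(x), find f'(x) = -x*exp(x) - exp(x)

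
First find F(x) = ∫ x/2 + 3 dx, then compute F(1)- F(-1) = 6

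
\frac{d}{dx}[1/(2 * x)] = -1/(2*x^2)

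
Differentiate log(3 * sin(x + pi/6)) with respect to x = 1/tan(x + pi/6)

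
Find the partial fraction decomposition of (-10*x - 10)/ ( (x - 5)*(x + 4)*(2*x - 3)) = 100/(77*(2*x - 3)) + 10/(33*(x + 4)) - 20/(21*(x - 5))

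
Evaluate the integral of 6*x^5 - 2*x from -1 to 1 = 0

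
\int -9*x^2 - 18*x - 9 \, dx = -3*x^3 - 9*x^2 - 9*x + C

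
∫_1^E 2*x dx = -1 + exp(2)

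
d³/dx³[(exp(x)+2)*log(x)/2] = (x^3*exp(x)*log(x) + 3*x^2*exp(x) - 3*x*exp(x) + 2*exp(x) + 4)/(2*x^3)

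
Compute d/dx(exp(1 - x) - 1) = -exp(1 - x)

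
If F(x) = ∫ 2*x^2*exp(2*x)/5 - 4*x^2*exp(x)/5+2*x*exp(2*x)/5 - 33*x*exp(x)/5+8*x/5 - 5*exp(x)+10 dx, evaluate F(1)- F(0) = -5*E + (-2 + E)^2/5 + 10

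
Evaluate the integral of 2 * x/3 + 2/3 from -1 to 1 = 4/3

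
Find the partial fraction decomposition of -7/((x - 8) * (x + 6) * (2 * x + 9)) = 28/(75*(2*x + 9)) - 1/(6*(x + 6)) - 1/(50*(x - 8))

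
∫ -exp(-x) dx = exp(-x) + C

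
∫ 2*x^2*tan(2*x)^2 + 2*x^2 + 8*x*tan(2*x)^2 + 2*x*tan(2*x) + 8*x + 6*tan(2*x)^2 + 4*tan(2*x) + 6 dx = ((x + 2)^2 - 1)*tan(2*x) + C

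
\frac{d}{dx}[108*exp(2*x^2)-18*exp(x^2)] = 432*x*exp(2*x^2) - 36*x*exp(x^2)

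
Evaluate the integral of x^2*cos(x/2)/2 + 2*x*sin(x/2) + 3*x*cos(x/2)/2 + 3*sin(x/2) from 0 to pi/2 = sqrt(2)*(pi^2/4 + 3*pi/2)/2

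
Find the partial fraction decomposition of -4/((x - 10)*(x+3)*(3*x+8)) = 18/(19*(3*x + 8)) - 4/(13*(x + 3)) - 2/(247*(x - 10))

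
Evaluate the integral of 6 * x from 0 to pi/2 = 3*pi^2/4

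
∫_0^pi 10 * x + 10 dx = -5 + 5*(1 + pi)^2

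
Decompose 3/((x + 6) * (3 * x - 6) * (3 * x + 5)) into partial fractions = -9/(143*(3*x + 5)) + 1/(104*(x + 6)) + 1/(88*(x - 2))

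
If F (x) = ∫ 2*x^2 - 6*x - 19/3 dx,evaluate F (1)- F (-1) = -34/3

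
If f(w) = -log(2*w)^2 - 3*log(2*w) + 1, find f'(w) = (-2*log(w) - 3 - 2*log(2))/w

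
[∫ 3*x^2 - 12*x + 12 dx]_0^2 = 8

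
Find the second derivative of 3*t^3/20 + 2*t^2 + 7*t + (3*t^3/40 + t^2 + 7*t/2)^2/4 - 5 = 27*t^4/640 + 3*t^3/4 + 183*t^2/40 + 57*t/5 + 81/8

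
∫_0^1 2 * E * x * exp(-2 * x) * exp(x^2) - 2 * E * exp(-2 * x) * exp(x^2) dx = 1 - E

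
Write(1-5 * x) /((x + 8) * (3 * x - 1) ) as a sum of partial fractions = -2/(25*(3*x - 1)) - 41/(25*(x + 8))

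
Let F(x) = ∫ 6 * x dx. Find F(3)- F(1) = 24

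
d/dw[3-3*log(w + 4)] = -3/(w + 4)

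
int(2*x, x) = x^2 + C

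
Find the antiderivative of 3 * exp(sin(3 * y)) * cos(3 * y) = exp(sin(3*y)) + C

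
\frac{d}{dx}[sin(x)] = cos(x)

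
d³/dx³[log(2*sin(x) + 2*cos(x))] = 2*cos(x + pi/4)/sin(x + pi/4)^3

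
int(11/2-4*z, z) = -2*z^2 + 11*z/2 + C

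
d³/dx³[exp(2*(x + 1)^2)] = 64*x^3*exp(2*x^2 + 4*x + 2) + 192*x^2*exp(2*x^2 + 4*x + 2) + 240*x*exp(2*x^2 + 4*x + 2) + 112*exp(2*x^2 + 4*x + 2)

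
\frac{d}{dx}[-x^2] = -2*x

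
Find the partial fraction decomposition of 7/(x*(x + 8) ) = -7/(8*(x + 8)) + 7/(8*x)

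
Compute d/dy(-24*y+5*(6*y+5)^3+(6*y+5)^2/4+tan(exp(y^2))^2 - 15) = 3240*y^2 + 4*y*exp(y^2)*sin(exp(y^2))/cos(exp(y^2))^3 + 5418*y + 2241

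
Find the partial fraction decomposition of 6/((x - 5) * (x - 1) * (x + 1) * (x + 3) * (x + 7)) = 1/(384*(x + 7)) - 3/(128*(x + 3)) + 1/(24*(x + 1)) - 3/(128*(x - 1)) + 1/(384*(x - 5))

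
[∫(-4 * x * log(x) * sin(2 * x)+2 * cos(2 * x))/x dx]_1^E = 2*cos(2*E)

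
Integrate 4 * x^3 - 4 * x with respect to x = x^4 - 2*x^2 + C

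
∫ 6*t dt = 3*t^2 + C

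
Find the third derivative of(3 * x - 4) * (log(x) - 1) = (-3*x - 8)/x^3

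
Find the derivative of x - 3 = 1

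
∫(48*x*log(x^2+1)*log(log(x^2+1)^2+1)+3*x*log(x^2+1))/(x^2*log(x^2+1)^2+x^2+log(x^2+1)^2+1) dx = 3*(8*log(log(x^2 + 1)^2 + 1) + 1)*log(log(x^2 + 1)^2 + 1)/4 + C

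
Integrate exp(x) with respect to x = exp(x) + C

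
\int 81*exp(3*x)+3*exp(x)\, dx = (27*exp(2*x) + 3)*exp(x) + C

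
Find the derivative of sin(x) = cos(x)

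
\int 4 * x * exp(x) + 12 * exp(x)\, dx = 4*(x + 2)*exp(x) + C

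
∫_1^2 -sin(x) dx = -cos(1) + cos(2)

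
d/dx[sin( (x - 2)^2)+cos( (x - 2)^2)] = -2*x*sin(x^2 - 4*x + 4) + 2*x*cos(x^2 - 4*x + 4) + 4*sin(x^2 - 4*x + 4) - 4*cos(x^2 - 4*x + 4)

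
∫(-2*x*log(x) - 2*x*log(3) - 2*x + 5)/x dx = -(2*x - 5)*log(3*x) + C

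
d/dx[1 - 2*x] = -2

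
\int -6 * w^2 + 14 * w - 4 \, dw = -2*w^3 + 7*w^2 - 4*w + C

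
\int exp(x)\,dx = exp(x) + C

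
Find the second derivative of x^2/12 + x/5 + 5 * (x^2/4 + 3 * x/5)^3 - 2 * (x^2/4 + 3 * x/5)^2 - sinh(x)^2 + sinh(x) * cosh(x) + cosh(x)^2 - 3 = 75*x^4/32 + 45*x^3/4 + 147*x^2/10 + 72*x/25 + 2*sinh(2*x) - 191/150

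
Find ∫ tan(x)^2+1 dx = tan(x) + C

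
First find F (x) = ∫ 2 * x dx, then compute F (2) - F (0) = 4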